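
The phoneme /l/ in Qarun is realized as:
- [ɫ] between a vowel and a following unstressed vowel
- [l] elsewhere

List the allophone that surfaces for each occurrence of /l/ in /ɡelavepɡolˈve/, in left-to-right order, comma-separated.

[ɫ], [l]

Occurrence 1 (position 3): between a vowel and a following unstressed vowel → [ɫ].
Occurrence 2 (position 10): no conditioning environment matches → elsewhere allophone [l].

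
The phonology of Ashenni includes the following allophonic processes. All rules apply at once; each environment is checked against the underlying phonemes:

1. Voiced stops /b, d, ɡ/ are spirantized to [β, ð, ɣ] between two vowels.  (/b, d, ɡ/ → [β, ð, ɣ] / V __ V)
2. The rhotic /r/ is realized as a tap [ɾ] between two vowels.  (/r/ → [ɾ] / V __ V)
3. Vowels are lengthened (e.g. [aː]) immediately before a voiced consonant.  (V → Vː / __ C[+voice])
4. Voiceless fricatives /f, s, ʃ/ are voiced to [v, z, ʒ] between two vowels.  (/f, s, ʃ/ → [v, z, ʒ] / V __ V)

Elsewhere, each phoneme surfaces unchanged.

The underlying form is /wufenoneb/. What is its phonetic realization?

/u/ (between /w/ and /f/) is in the target of rule 3 but the environment (before a voiced consonant) is not met → [u].
/f/ meets the environment for rule 4 (between two vowels) → [v].
/e/ — between /f/ and /n/, before a voiced consonant — surfaces as [eː] (rule 3).
Rule 3 applies to /o/ (between /n/ and /n/: before a voiced consonant) → [oː].
Rule 3 applies to /e/ (between /n/ and /b/: before a voiced consonant) → [eː].
/b/ — word-final; rule 1 does not apply here → [b].

[wuveːnoːneːb]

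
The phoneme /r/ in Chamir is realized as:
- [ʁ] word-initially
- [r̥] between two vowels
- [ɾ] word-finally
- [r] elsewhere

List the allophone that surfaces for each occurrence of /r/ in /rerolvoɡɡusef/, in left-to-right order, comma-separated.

Occurrence 1 (position 1): word-initially → [ʁ].
Occurrence 2 (position 3): between two vowels → [r̥].

[ʁ], [r̥]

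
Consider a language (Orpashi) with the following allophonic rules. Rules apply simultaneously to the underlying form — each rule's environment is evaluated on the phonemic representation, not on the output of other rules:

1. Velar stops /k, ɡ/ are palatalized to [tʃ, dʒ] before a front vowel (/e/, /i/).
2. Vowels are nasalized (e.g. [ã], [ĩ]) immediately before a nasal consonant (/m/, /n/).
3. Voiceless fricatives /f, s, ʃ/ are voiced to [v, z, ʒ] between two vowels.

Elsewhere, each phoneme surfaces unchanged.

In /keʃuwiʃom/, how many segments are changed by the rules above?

4

Segments that undergo a rule: /k/ → [tʃ] (rule 1); /ʃ/ → [ʒ] (rule 3); /ʃ/ → [ʒ] (rule 3); /o/ → [õ] (rule 2).
All other segments surface unchanged.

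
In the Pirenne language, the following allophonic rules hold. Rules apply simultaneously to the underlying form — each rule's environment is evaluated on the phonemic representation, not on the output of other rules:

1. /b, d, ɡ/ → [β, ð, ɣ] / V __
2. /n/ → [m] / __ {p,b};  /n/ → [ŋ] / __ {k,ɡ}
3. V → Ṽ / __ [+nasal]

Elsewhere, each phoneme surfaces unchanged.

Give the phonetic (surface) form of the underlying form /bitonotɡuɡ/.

/b/ (word-initial) fails the environment for rule 1, so it stays [b].
/i/ (between /b/ and /t/): rule 3 targets it, but not before a nasal consonant → unchanged [i].
/o/ — between /t/ and /n/, before a nasal consonant — surfaces as [õ] (rule 3).
/n/ (between /o/ and /o/) fails the environment for rule 2, so it stays [n].
/o/ (between /n/ and /t/) is in the target of rule 3 but the environment (before a nasal consonant) is not met → [o].
/ɡ/ (between /t/ and /u/) is in the target of rule 1 but the environment (immediately after a vowel) is not met → [ɡ].
/u/ (between /ɡ/ and /ɡ/): rule 3 targets it, but not before a nasal consonant → unchanged [u].
/ɡ/ meets the environment for rule 1 (immediately after a vowel) → [ɣ].

[bitõnotɡuɣ]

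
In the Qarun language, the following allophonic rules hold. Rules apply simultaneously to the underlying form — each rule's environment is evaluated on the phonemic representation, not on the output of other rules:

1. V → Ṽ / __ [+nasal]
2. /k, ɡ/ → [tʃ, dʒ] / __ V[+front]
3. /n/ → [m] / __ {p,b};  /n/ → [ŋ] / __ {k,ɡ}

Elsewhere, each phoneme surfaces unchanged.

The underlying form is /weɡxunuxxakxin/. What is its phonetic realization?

[weɡxũnuxxakxĩn]

/e/ — between /w/ and /ɡ/; rule 1 does not apply here → [e].
/ɡ/ (between /e/ and /x/) fails the environment for rule 2, so it stays [ɡ].
/u/ (between /x/ and /n/) occurs before a nasal consonant → [ũ] by rule 1.
/n/ (between /u/ and /u/) fails the environment for rule 3, so it stays [n].
/u/ (between /n/ and /x/): rule 1 targets it, but not before a nasal consonant → unchanged [u].
/a/ — between /x/ and /k/; rule 1 does not apply here → [a].
/k/ (between /a/ and /x/) fails the environment for rule 2, so it stays [k].
Rule 1 applies to /i/ (between /x/ and /n/: before a nasal consonant) → [ĩ].
/n/ (word-final): rule 3 targets it, but not before a labial or velar stop → unchanged [n].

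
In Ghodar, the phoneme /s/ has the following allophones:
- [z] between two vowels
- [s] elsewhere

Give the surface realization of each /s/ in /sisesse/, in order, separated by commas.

[s], [z], [s], [s]

Occurrence 1 (position 1): no conditioning environment matches → elsewhere allophone [s].
Occurrence 2 (position 3): between two vowels → [z].
Occurrence 3 (position 5): no conditioning environment matches → elsewhere allophone [s].
Occurrence 4 (position 6): no conditioning environment matches → elsewhere allophone [s].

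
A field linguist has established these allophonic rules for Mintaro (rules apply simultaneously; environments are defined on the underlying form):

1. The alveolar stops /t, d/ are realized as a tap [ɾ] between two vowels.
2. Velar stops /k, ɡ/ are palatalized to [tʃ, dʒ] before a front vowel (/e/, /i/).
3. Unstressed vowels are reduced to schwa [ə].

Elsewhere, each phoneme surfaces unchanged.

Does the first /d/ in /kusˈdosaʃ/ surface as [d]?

/d/ (between /s/ and /o/): rule 1 targets it, but not between two vowels → unchanged [d].
The actual realization is [d], which matches [d].

Yes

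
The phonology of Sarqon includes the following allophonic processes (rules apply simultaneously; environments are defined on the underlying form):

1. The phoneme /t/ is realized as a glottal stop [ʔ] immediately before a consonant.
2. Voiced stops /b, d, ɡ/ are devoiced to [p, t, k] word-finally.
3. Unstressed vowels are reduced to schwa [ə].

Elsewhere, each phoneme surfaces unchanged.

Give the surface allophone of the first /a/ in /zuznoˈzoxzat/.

/a/ (between /z/ and /t/) occurs in an unstressed syllable → [ə] by rule 3.

[ə]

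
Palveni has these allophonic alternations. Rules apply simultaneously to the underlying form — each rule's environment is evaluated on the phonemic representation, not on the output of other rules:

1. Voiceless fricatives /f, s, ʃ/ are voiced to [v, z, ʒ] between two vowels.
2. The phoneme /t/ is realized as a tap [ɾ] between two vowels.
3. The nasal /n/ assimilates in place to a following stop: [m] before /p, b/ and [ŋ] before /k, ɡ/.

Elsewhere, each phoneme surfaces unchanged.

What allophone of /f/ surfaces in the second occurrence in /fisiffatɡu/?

[f]

/f/ (between /i/ and /f/) is in the target of rule 1 but the environment (between two vowels) is not met → [f].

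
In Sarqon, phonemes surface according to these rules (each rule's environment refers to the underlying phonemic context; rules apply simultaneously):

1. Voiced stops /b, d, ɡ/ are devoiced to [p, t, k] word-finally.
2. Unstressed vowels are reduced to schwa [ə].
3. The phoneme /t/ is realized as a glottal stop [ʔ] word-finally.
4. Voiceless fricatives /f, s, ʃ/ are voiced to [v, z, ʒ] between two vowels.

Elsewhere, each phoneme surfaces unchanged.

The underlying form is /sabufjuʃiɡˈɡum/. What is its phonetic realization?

[səbəfjəʒəɡˈɡum]

/s/ (word-initial) is in the target of rule 4 but the environment (between two vowels) is not met → [s].
/a/ (between /s/ and /b/): in an unstressed syllable, so rule 2 applies → [ə].
/b/ (between /a/ and /u/) is in the target of rule 1 but the environment (word-finally) is not met → [b].
/u/ (between /b/ and /f/) occurs in an unstressed syllable → [ə] by rule 2.
/f/ — between /u/ and /j/; rule 4 does not apply here → [f].
/j/ stays [j].
/u/ meets the environment for rule 2 (in an unstressed syllable) → [ə].
Rule 4 applies to /ʃ/ (between /u/ and /i/: between two vowels) → [ʒ].
/i/ (between /ʃ/ and /ɡ/) occurs in an unstressed syllable → [ə] by rule 2.
/ɡ/ — between /i/ and /ɡ/; rule 1 does not apply here → [ɡ].
/ɡ/ — between /ɡ/ and /u/; rule 1 does not apply here → [ɡ].
/u/ (between /ɡ/ and /m/) is in the target of rule 2 but the environment (in an unstressed syllable) is not met → [u].
/m/ (word-final) is unaffected → [m].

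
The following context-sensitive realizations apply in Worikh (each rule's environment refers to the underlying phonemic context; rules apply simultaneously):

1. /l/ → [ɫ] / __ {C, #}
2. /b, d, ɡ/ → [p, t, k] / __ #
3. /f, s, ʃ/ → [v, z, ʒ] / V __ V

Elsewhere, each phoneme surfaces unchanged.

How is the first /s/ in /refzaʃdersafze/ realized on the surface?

/s/ (between /r/ and /a/) fails the environment for rule 3, so it stays [s].

[s]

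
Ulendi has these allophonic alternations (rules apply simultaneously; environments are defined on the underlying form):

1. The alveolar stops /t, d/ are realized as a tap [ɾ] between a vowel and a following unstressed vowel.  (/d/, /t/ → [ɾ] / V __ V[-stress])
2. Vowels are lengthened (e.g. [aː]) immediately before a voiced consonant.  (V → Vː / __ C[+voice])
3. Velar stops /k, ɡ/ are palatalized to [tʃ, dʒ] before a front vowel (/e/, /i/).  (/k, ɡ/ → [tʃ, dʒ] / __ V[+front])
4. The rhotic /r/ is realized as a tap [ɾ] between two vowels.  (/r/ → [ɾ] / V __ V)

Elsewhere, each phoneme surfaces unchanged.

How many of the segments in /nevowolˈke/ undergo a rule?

4

Segments that undergo a rule: /e/ → [eː] (rule 2); /o/ → [oː] (rule 2); /o/ → [oː] (rule 2); /k/ → [tʃ] (rule 3).
All other segments surface unchanged.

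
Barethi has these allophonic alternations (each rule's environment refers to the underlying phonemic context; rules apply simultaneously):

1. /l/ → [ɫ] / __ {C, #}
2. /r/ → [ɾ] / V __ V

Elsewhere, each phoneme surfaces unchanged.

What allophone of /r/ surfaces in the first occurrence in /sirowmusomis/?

[ɾ]

/r/ meets the environment for rule 2 (between two vowels) → [ɾ].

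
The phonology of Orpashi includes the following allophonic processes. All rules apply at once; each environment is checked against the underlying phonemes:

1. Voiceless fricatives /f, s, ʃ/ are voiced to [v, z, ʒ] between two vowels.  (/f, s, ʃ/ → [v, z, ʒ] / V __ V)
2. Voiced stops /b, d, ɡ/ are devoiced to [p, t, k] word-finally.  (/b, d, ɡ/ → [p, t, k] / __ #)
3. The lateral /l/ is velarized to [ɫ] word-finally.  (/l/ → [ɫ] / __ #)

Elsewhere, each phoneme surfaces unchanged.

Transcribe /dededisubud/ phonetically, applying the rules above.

[dededizubut]

/d/ (word-initial): rule 2 targets it, but not word-finally → unchanged [d].
/e/ (between /d/ and /d/) is unaffected → [e].
/d/ (between /e/ and /e/) fails the environment for rule 2, so it stays [d].
/e/ (between /d/ and /d/): no rule targets it → [e].
/d/ — between /e/ and /i/; rule 2 does not apply here → [d].
/i/ (between /d/ and /s/): no rule targets it → [i].
/s/ (between /i/ and /u/): between two vowels, so rule 1 applies → [z].
/u/ stays [u].
/b/ (between /u/ and /u/): rule 2 targets it, but not word-finally → unchanged [b].
/u/ (between /b/ and /d/): no rule targets it → [u].
/d/ (word-final) occurs word-finally → [t] by rule 2.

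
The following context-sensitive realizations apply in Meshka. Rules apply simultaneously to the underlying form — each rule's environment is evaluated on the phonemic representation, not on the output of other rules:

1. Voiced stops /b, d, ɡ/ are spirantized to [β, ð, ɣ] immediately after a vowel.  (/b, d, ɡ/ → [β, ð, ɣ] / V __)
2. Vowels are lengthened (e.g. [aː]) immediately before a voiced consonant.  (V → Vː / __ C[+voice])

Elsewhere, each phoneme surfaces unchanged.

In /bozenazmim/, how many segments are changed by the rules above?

Segments that undergo a rule: /o/ → [oː] (rule 2); /e/ → [eː] (rule 2); /a/ → [aː] (rule 2); /i/ → [iː] (rule 2).
All other segments surface unchanged.

4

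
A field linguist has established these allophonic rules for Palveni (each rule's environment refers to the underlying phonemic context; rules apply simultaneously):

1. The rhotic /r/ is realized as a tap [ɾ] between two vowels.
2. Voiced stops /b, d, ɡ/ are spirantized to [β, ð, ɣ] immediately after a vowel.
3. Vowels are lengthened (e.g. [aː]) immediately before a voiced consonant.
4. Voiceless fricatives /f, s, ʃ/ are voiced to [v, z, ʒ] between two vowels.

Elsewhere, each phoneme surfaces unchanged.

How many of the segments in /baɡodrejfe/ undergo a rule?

Segments that undergo a rule: /a/ → [aː] (rule 3); /ɡ/ → [ɣ] (rule 2); /o/ → [oː] (rule 3); /d/ → [ð] (rule 2); /e/ → [eː] (rule 3).
All other segments surface unchanged.

5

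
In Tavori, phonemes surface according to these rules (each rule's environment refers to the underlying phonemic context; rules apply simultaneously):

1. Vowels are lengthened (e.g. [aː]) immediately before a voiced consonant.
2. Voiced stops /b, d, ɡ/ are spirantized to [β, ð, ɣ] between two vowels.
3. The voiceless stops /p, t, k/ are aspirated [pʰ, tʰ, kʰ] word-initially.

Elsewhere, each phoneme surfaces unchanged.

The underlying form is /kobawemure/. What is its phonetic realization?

[kʰoːβaːweːmuːre]

/k/ (word-initial) occurs word-initially → [kʰ] by rule 3.
/o/ (between /k/ and /b/): before a voiced consonant, so rule 1 applies → [oː].
Rule 2 applies to /b/ (between /o/ and /a/: between two vowels) → [β].
/a/ (between /b/ and /w/): before a voiced consonant, so rule 1 applies → [aː].
Rule 1 applies to /e/ (between /w/ and /m/: before a voiced consonant) → [eː].
/u/ meets the environment for rule 1 (before a voiced consonant) → [uː].
/e/ (word-final) is in the target of rule 1 but the environment (before a voiced consonant) is not met → [e].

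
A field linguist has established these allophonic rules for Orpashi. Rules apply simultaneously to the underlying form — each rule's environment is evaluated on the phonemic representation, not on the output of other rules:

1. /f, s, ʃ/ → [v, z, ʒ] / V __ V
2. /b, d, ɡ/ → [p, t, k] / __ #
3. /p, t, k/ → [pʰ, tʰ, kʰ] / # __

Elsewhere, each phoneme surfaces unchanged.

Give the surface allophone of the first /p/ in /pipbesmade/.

[pʰ]

/p/ (word-initial) occurs word-initially → [pʰ] by rule 3.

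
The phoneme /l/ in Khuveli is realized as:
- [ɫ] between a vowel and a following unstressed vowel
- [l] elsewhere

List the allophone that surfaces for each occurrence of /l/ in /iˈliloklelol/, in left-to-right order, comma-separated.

Occurrence 1 (position 2): no conditioning environment matches → elsewhere allophone [l].
Occurrence 2 (position 4): between a vowel and a following unstressed vowel → [ɫ].
Occurrence 3 (position 7): no conditioning environment matches → elsewhere allophone [l].
Occurrence 4 (position 9): between a vowel and a following unstressed vowel → [ɫ].
Occurrence 5 (position 11): no conditioning environment matches → elsewhere allophone [l].

[l], [ɫ], [l], [ɫ], [l]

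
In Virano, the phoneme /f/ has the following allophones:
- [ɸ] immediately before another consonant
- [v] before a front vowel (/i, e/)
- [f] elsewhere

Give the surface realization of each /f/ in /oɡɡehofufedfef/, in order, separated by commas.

[f], [v], [v], [f]

Occurrence 1 (position 7): no conditioning environment matches → elsewhere allophone [f].
Occurrence 2 (position 9): before a front vowel (/i, e/) → [v].
Occurrence 3 (position 12): before a front vowel (/i, e/) → [v].
Occurrence 4 (position 14): no conditioning environment matches → elsewhere allophone [f].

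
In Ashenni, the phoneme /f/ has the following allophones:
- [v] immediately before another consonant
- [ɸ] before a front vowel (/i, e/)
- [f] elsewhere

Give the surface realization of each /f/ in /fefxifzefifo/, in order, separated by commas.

Occurrence 1 (position 1): before a front vowel (/i, e/) → [ɸ].
Occurrence 2 (position 3): immediately before another consonant → [v].
Occurrence 3 (position 6): immediately before another consonant → [v].
Occurrence 4 (position 9): before a front vowel (/i, e/) → [ɸ].
Occurrence 5 (position 11): no conditioning environment matches → elsewhere allophone [f].

[ɸ], [v], [v], [ɸ], [f]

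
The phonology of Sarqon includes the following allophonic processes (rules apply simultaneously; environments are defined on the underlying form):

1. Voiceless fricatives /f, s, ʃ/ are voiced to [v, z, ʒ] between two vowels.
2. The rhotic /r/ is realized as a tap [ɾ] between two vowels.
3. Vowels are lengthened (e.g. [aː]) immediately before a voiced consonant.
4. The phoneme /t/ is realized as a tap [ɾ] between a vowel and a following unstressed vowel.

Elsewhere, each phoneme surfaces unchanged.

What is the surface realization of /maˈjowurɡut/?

Rule 3 applies to /a/ (between /m/ and /j/: before a voiced consonant) → [aː].
Rule 3 applies to /o/ (between /j/ and /w/: before a voiced consonant) → [oː].
/u/ (between /w/ and /r/) occurs before a voiced consonant → [uː] by rule 3.
/r/ (between /u/ and /ɡ/): rule 2 targets it, but not between two vowels → unchanged [r].
/u/ (between /ɡ/ and /t/): rule 3 targets it, but not before a voiced consonant → unchanged [u].
/t/ (word-final) fails the environment for rule 4, so it stays [t].

[maːˈjoːwuːrɡut]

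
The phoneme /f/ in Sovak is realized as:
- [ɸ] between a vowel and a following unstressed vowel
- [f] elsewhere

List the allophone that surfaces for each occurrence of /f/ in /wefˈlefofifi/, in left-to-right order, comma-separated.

[f], [ɸ], [ɸ], [ɸ]

Occurrence 1 (position 3): no conditioning environment matches → elsewhere allophone [f].
Occurrence 2 (position 6): between a vowel and a following unstressed vowel → [ɸ].
Occurrence 3 (position 8): between a vowel and a following unstressed vowel → [ɸ].
Occurrence 4 (position 10): between a vowel and a following unstressed vowel → [ɸ].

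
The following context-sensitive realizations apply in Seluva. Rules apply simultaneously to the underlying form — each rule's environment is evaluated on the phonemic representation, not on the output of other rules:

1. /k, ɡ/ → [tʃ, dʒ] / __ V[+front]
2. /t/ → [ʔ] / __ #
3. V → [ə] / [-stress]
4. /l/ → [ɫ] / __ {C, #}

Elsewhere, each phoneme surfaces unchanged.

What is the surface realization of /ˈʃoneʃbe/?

/o/ (between /ʃ/ and /n/) fails the environment for rule 3, so it stays [o].
/e/ (between /n/ and /ʃ/) occurs in an unstressed syllable → [ə] by rule 3.
/e/ (word-final): in an unstressed syllable, so rule 3 applies → [ə].

[ˈʃonəʃbə]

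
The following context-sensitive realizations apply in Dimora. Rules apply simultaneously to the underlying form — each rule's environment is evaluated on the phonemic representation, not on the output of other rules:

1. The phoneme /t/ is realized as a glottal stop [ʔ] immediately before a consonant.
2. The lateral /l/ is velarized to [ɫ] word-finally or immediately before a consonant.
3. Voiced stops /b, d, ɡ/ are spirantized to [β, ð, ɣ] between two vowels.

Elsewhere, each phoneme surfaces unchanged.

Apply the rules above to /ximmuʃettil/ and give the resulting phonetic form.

[ximmuʃeʔtiɫ]

/t/ — between /e/ and /t/, immediately before a consonant — surfaces as [ʔ] (rule 1).
/t/ — between /t/ and /i/; rule 1 does not apply here → [t].
/l/ (word-final): word-finally or immediately before a consonant, so rule 2 applies → [ɫ].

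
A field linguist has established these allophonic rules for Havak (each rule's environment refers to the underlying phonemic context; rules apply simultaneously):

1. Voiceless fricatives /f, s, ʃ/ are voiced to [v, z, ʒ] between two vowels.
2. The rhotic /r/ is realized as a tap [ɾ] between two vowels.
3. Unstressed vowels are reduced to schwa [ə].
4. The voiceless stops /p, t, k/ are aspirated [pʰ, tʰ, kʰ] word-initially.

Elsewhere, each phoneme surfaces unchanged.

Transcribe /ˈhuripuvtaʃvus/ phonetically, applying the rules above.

[ˈhuɾəpəvtəʃvəs]

/h/ (word-initial): no rule targets it → [h].
/u/ (between /h/ and /r/): rule 3 targets it, but not in an unstressed syllable → unchanged [u].
/r/ — between /u/ and /i/, between two vowels — surfaces as [ɾ] (rule 2).
/i/ (between /r/ and /p/): in an unstressed syllable, so rule 3 applies → [ə].
/p/ (between /i/ and /u/) is in the target of rule 4 but the environment (word-initially) is not met → [p].
/u/ (between /p/ and /v/): in an unstressed syllable, so rule 3 applies → [ə].
/v/ stays [v].
/t/ (between /v/ and /a/): rule 4 targets it, but not word-initially → unchanged [t].
/a/ (between /t/ and /ʃ/): in an unstressed syllable, so rule 3 applies → [ə].
/ʃ/ (between /a/ and /v/): rule 1 targets it, but not between two vowels → unchanged [ʃ].
/v/ stays [v].
/u/ meets the environment for rule 3 (in an unstressed syllable) → [ə].
/s/ — word-final; rule 1 does not apply here → [s].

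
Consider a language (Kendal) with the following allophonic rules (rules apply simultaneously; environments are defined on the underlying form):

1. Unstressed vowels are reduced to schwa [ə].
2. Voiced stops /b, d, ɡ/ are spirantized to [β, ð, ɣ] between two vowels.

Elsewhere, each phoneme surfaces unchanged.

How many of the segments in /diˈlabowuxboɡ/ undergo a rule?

Segments that undergo a rule: /i/ → [ə] (rule 1); /b/ → [β] (rule 2); /o/ → [ə] (rule 1); /u/ → [ə] (rule 1); /o/ → [ə] (rule 1).
All other segments surface unchanged.

5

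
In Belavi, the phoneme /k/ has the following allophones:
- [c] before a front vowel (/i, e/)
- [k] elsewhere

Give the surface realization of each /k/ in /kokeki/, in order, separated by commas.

[k], [c], [c]

Occurrence 1 (position 1): no conditioning environment matches → elsewhere allophone [k].
Occurrence 2 (position 3): before a front vowel → [c].
Occurrence 3 (position 5): before a front vowel → [c].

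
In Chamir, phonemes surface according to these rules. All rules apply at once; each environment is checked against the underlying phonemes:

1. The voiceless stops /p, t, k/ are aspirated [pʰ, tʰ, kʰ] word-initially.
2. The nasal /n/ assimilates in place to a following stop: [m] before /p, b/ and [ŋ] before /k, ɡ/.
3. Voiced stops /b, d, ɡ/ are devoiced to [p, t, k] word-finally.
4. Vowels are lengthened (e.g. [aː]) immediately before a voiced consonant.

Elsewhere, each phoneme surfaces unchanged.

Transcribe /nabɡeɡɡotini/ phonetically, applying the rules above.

/n/ (word-initial): rule 2 targets it, but not before a labial or velar stop → unchanged [n].
Rule 4 applies to /a/ (between /n/ and /b/: before a voiced consonant) → [aː].
/b/ (between /a/ and /ɡ/) is in the target of rule 3 but the environment (word-finally) is not met → [b].
/ɡ/ — between /b/ and /e/; rule 3 does not apply here → [ɡ].
/e/ (between /ɡ/ and /ɡ/) occurs before a voiced consonant → [eː] by rule 4.
/ɡ/ (between /e/ and /ɡ/): rule 3 targets it, but not word-finally → unchanged [ɡ].
/ɡ/ — between /ɡ/ and /o/; rule 3 does not apply here → [ɡ].
/o/ (between /ɡ/ and /t/): rule 4 targets it, but not before a voiced consonant → unchanged [o].
/t/ (between /o/ and /i/): rule 1 targets it, but not word-initially → unchanged [t].
/i/ (between /t/ and /n/): before a voiced consonant, so rule 4 applies → [iː].
/n/ (between /i/ and /i/): rule 2 targets it, but not before a labial or velar stop → unchanged [n].
/i/ (word-final) fails the environment for rule 4, so it stays [i].

[naːbɡeːɡɡotiːni]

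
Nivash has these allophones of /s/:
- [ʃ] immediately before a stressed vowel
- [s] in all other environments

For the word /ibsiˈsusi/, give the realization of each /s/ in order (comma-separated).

[s], [ʃ], [s]

Occurrence 1 (position 3): no conditioning environment matches → elsewhere allophone [s].
Occurrence 2 (position 5): immediately before a stressed vowel → [ʃ].
Occurrence 3 (position 7): no conditioning environment matches → elsewhere allophone [s].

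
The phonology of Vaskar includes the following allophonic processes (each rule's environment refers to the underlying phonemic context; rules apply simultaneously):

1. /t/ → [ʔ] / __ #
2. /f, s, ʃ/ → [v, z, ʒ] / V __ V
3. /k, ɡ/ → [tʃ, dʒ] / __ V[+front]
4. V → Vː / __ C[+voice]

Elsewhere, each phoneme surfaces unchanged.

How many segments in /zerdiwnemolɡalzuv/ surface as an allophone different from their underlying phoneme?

6

Segments that undergo a rule: /e/ → [eː] (rule 4); /i/ → [iː] (rule 4); /e/ → [eː] (rule 4); /o/ → [oː] (rule 4); /a/ → [aː] (rule 4); /u/ → [uː] (rule 4).
All other segments surface unchanged.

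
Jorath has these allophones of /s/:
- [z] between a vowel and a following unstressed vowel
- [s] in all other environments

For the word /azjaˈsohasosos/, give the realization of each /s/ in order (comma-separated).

Occurrence 1 (position 5): no conditioning environment matches → elsewhere allophone [s].
Occurrence 2 (position 9): between a vowel and a following unstressed vowel → [z].
Occurrence 3 (position 11): between a vowel and a following unstressed vowel → [z].
Occurrence 4 (position 13): no conditioning environment matches → elsewhere allophone [s].

[s], [z], [z], [s]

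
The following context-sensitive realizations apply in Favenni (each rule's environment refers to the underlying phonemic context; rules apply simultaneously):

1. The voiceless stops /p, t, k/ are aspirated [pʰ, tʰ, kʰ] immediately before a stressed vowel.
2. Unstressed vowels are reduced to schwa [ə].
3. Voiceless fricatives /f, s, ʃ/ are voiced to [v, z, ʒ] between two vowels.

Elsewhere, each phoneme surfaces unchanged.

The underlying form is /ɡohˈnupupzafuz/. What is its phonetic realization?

/ɡ/ — not in any rule's target class → [ɡ].
/o/ (between /ɡ/ and /h/) occurs in an unstressed syllable → [ə] by rule 2.
/h/ (between /o/ and /n/): no rule targets it → [h].
/n/ (between /h/ and /u/): no rule targets it → [n].
/u/ — between /n/ and /p/; rule 2 does not apply here → [u].
/p/ (between /u/ and /u/) is in the target of rule 1 but the environment (immediately before a stressed vowel) is not met → [p].
/u/ — between /p/ and /p/, in an unstressed syllable — surfaces as [ə] (rule 2).
/p/ (between /u/ and /z/) is in the target of rule 1 but the environment (immediately before a stressed vowel) is not met → [p].
/z/ — not in any rule's target class → [z].
/a/ — between /z/ and /f/, in an unstressed syllable — surfaces as [ə] (rule 2).
/f/ — between /a/ and /u/, between two vowels — surfaces as [v] (rule 3).
/u/ (between /f/ and /z/): in an unstressed syllable, so rule 2 applies → [ə].
/z/ stays [z].

[ɡəhˈnupəpzəvəz]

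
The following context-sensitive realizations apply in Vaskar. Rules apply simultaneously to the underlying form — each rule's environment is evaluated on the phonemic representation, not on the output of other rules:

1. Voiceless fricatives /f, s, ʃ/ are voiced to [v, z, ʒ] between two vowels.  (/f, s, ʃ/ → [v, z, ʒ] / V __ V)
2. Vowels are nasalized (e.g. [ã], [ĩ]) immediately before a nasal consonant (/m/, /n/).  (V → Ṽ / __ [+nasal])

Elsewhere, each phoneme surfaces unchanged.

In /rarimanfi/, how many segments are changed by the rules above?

Segments that undergo a rule: /i/ → [ĩ] (rule 2); /a/ → [ã] (rule 2).
All other segments surface unchanged.

2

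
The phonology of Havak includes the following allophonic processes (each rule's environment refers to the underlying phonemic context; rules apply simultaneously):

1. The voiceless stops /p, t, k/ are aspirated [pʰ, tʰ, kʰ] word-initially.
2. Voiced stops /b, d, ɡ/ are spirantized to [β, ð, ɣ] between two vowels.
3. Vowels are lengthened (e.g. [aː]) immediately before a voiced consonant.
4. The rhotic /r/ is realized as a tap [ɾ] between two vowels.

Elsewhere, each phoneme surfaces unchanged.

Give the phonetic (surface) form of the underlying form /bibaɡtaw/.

/b/ (word-initial) fails the environment for rule 2, so it stays [b].
Rule 3 applies to /i/ (between /b/ and /b/: before a voiced consonant) → [iː].
/b/ (between /i/ and /a/) occurs between two vowels → [β] by rule 2.
/a/ (between /b/ and /ɡ/) occurs before a voiced consonant → [aː] by rule 3.
/ɡ/ (between /a/ and /t/) fails the environment for rule 2, so it stays [ɡ].
/t/ (between /ɡ/ and /a/) fails the environment for rule 1, so it stays [t].
/a/ meets the environment for rule 3 (before a voiced consonant) → [aː].
/w/ — not in any rule's target class → [w].

[biːβaːɡtaːw]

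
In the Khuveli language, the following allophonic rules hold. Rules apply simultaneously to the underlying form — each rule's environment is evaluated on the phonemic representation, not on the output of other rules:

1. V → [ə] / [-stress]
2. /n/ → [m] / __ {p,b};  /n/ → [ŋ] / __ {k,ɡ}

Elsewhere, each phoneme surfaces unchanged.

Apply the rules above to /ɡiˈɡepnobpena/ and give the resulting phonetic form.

/ɡ/ (word-initial) is unaffected → [ɡ].
/i/ meets the environment for rule 1 (in an unstressed syllable) → [ə].
/ɡ/ (between /i/ and /e/) is unaffected → [ɡ].
/e/ — between /ɡ/ and /p/; rule 1 does not apply here → [e].
/p/ — not in any rule's target class → [p].
/n/ (between /p/ and /o/) is in the target of rule 2 but the environment (before a labial or velar stop) is not met → [n].
/o/ (between /n/ and /b/) occurs in an unstressed syllable → [ə] by rule 1.
/b/ — not in any rule's target class → [b].
/p/ stays [p].
/e/ (between /p/ and /n/): in an unstressed syllable, so rule 1 applies → [ə].
/n/ — between /e/ and /a/; rule 2 does not apply here → [n].
/a/ (word-final): in an unstressed syllable, so rule 1 applies → [ə].

[ɡəˈɡepnəbpənə]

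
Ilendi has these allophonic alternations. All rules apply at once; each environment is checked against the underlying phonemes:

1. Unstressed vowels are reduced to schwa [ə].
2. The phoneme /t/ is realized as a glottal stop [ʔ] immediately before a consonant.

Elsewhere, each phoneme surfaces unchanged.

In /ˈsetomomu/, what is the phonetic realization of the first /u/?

[ə]

/u/ (word-final) occurs in an unstressed syllable → [ə] by rule 1.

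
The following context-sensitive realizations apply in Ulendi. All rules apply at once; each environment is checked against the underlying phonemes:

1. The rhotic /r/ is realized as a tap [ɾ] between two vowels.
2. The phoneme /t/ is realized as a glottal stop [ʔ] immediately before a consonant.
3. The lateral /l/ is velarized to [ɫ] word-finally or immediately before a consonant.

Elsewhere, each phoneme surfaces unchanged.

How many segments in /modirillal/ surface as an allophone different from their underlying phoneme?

3

Segments that undergo a rule: /r/ → [ɾ] (rule 1); /l/ → [ɫ] (rule 3); /l/ → [ɫ] (rule 3).
All other segments surface unchanged.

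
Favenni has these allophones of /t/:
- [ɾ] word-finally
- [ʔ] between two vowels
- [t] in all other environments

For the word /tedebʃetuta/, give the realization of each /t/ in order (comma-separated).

[t], [ʔ], [ʔ]

Occurrence 1 (position 1): no conditioning environment matches → elsewhere allophone [t].
Occurrence 2 (position 8): between two vowels → [ʔ].
Occurrence 3 (position 10): between two vowels → [ʔ].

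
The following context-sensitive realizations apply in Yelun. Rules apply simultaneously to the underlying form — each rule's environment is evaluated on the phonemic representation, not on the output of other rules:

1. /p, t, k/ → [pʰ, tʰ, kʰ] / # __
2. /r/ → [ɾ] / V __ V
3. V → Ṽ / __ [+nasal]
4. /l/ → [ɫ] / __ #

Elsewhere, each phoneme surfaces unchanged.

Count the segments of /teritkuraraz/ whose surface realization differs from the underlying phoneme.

Segments that undergo a rule: /t/ → [tʰ] (rule 1); /r/ → [ɾ] (rule 2); /r/ → [ɾ] (rule 2); /r/ → [ɾ] (rule 2).
All other segments surface unchanged.

4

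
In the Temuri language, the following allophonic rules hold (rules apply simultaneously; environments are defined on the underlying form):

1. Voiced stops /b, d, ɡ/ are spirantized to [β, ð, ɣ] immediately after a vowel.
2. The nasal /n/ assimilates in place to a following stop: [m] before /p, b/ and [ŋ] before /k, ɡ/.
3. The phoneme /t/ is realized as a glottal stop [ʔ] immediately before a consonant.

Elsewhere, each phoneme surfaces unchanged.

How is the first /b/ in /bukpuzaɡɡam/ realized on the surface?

/b/ (word-initial): rule 1 targets it, but not immediately after a vowel → unchanged [b].

[b]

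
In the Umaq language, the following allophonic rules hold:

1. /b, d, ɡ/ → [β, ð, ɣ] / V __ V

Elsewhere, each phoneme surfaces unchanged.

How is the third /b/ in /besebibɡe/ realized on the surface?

[b]

/b/ (between /i/ and /ɡ/): rule 1 targets it, but not between two vowels → unchanged [b].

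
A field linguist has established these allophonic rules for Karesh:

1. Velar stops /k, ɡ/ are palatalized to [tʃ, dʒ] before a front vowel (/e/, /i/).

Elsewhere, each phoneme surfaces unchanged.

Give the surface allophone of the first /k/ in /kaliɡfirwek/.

[k]

/k/ (word-initial) is in the target of rule 1 but the environment (before a front vowel) is not met → [k].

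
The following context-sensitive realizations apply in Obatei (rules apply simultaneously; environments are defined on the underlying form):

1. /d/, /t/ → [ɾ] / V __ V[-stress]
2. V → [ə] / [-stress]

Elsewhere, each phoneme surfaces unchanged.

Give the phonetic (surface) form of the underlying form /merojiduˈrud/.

/m/ (word-initial): no rule targets it → [m].
/e/ meets the environment for rule 2 (in an unstressed syllable) → [ə].
/r/ (between /e/ and /o/) is unaffected → [r].
/o/ — between /r/ and /j/, in an unstressed syllable — surfaces as [ə] (rule 2).
/j/ — not in any rule's target class → [j].
/i/ (between /j/ and /d/) occurs in an unstressed syllable → [ə] by rule 2.
/d/ (between /i/ and /u/) occurs between a vowel and a following unstressed vowel → [ɾ] by rule 1.
/u/ (between /d/ and /r/): in an unstressed syllable, so rule 2 applies → [ə].
/r/ stays [r].
/u/ (between /r/ and /d/) fails the environment for rule 2, so it stays [u].
/d/ (word-final) is in the target of rule 1 but the environment (between a vowel and a following unstressed vowel) is not met → [d].

[mərəjəɾəˈrud]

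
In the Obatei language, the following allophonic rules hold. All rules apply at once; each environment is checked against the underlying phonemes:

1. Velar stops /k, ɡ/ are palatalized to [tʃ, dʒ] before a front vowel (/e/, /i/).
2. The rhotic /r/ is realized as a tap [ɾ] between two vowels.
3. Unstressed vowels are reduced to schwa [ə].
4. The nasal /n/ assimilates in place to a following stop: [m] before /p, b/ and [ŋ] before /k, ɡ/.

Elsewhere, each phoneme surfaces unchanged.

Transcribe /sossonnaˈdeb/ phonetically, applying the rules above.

[səssənnəˈdeb]

/s/ (word-initial): no rule targets it → [s].
/o/ — between /s/ and /s/, in an unstressed syllable — surfaces as [ə] (rule 3).
/s/ — not in any rule's target class → [s].
/s/ (between /s/ and /o/) is unaffected → [s].
/o/ — between /s/ and /n/, in an unstressed syllable — surfaces as [ə] (rule 3).
/n/ (between /o/ and /n/) is in the target of rule 4 but the environment (before a labial or velar stop) is not met → [n].
/n/ (between /n/ and /a/): rule 4 targets it, but not before a labial or velar stop → unchanged [n].
Rule 3 applies to /a/ (between /n/ and /d/: in an unstressed syllable) → [ə].
/d/ (between /a/ and /e/): no rule targets it → [d].
/e/ — between /d/ and /b/; rule 3 does not apply here → [e].
/b/ (word-final): no rule targets it → [b].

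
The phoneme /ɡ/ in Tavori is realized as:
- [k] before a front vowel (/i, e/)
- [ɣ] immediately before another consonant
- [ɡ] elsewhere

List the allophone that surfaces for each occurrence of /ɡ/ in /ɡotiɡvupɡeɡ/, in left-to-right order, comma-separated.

[ɡ], [ɣ], [k], [ɡ]

Occurrence 1 (position 1): no conditioning environment matches → elsewhere allophone [ɡ].
Occurrence 2 (position 5): immediately before another consonant → [ɣ].
Occurrence 3 (position 9): before a front vowel (/i, e/) → [k].
Occurrence 4 (position 11): no conditioning environment matches → elsewhere allophone [ɡ].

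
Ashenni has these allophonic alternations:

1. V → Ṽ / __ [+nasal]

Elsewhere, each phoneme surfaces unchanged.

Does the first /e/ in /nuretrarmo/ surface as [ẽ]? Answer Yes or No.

/e/ (between /r/ and /t/) fails the environment for rule 1, so it stays [e].
The actual realization is [e], not [ẽ].

No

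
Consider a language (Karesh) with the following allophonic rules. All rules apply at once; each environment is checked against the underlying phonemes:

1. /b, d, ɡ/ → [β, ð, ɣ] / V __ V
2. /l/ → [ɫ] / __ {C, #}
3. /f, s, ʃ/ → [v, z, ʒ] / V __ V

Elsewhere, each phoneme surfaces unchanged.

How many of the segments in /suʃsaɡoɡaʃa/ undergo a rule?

3

Segments that undergo a rule: /ɡ/ → [ɣ] (rule 1); /ɡ/ → [ɣ] (rule 1); /ʃ/ → [ʒ] (rule 3).
All other segments surface unchanged.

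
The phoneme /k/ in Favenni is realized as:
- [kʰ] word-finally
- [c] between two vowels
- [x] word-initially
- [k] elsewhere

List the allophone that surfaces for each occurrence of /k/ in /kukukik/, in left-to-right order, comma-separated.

[x], [c], [c], [kʰ]

Occurrence 1 (position 1): word-initially → [x].
Occurrence 2 (position 3): between two vowels → [c].
Occurrence 3 (position 5): between two vowels → [c].
Occurrence 4 (position 7): word-finally → [kʰ].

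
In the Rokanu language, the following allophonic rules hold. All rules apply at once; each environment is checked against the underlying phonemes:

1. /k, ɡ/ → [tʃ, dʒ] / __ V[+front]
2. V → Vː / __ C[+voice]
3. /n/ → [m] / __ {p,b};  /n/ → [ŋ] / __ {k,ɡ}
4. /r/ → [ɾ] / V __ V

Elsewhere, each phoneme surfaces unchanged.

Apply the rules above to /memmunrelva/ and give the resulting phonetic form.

[meːmmuːnreːlva]

/m/ — not in any rule's target class → [m].
Rule 2 applies to /e/ (between /m/ and /m/: before a voiced consonant) → [eː].
/m/ — not in any rule's target class → [m].
/m/ stays [m].
/u/ — between /m/ and /n/, before a voiced consonant — surfaces as [uː] (rule 2).
/n/ — between /u/ and /r/; rule 3 does not apply here → [n].
/r/ (between /n/ and /e/) is in the target of rule 4 but the environment (between two vowels) is not met → [r].
/e/ (between /r/ and /l/) occurs before a voiced consonant → [eː] by rule 2.
/l/ stays [l].
/v/ — not in any rule's target class → [v].
/a/ (word-final) fails the environment for rule 2, so it stays [a].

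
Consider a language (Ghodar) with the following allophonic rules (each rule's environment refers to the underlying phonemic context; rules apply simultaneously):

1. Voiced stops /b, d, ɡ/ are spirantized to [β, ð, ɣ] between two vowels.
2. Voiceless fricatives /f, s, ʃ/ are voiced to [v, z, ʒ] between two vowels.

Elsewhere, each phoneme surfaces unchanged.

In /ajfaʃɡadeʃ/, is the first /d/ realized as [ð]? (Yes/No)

Yes

/d/ meets the environment for rule 1 (between two vowels) → [ð].
The actual realization is [ð], which matches [ð].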